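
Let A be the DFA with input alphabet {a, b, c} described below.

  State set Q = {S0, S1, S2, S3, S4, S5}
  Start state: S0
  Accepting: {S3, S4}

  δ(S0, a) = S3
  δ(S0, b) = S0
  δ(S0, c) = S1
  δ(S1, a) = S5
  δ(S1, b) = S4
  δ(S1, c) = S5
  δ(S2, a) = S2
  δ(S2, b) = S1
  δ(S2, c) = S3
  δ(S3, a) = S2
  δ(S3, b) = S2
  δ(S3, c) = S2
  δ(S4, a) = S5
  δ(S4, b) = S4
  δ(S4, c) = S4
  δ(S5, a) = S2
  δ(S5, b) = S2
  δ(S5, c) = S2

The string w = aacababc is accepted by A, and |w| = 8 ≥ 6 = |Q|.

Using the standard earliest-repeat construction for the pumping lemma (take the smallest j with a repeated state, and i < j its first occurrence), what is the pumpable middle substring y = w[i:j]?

Run of A on w = a a c a b a b c:
  step 0: S0  (start)
  step 1: S3  (read a: S0→S3)
  step 2: S2  (read a: S3→S2)
  step 3: S3  (read c: S2→S3)   ← first repeat (S3 seen earlier)
  step 4: S2  (read a: S3→S2)
  step 5: S1  (read b: S2→S1)
  step 6: S5  (read a: S1→S5)
  step 7: S2  (read b: S5→S2)
  step 8: S3  (read c: S2→S3)

So i = 1, j = 3, giving x = w[0:1] = a, y = w[1:3] = ac, z = w[3:8] = ababc.
Check: |xy| = 3 ≤ 6 and |y| = 2 ≥ 1. Reading y takes A from S3 back to S3, so every xyⁱz is accepted.
With |Q| = 6, pigeonhole forces a state repeat no later than step 6; the substring read between the first and second visits to that state can be pumped.

ac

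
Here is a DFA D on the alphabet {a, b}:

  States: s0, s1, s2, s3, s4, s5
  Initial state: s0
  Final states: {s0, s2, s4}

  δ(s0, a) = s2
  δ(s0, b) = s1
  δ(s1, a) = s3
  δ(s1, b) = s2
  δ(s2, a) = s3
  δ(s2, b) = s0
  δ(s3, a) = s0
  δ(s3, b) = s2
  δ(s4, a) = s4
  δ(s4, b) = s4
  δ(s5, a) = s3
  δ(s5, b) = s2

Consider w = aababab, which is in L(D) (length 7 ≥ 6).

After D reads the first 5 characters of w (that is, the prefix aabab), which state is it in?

State sequence: s0 -a-> s2 -a-> s3 -b-> s2 -a-> s3 -b-> s2

After reading 5 characters, D is in state s2.
(This kind of state-tracing is the core of the pumping-lemma construction: with 6 states, pigeonhole forces a repeat within the first 6 steps.)

s2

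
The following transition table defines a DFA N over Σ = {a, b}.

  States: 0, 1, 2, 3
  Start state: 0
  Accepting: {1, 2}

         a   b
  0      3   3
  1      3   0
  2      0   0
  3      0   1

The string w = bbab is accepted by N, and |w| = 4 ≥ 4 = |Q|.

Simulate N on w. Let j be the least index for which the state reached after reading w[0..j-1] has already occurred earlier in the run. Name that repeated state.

3

Run of N on w = b b a b:
  step 0: 0  (start)
  step 1: 3  (read b: 0→3)
  step 2: 1  (read b: 3→1)
  step 3: 3  (read a: 1→3)   ← first repeat (3 seen earlier)
  step 4: 1  (read b: 3→1)

The earliest repeat is at step j = 3: N is in 3, which it already visited at step i = 1.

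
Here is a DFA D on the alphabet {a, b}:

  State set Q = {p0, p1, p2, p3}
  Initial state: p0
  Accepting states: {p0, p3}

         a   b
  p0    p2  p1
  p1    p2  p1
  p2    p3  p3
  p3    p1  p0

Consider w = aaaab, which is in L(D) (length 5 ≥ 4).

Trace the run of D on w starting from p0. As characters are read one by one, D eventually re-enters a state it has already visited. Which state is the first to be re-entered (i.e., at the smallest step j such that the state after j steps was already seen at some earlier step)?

p2

State sequence: p0 -a-> p2 -a-> p3 -a-> p1 -a-> p2 -b-> p3
First repeat at step 4: p2 was already visited.

The earliest repeat is at step j = 4: D is in p2, which it already visited at step i = 1.
With |Q| = 4, pigeonhole forces a state repeat no later than step 4; the substring read between the first and second visits to that state can be pumped.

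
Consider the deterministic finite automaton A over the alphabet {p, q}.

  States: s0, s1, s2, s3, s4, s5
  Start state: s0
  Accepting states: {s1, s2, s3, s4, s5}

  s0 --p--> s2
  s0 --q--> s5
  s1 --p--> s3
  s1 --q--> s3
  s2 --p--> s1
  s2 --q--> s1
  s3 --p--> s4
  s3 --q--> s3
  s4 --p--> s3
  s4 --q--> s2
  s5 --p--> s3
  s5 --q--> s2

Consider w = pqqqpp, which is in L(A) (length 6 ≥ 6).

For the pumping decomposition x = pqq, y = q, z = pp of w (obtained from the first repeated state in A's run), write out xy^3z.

xy^3z = pqq·q·q·q·pp = pqqqqqpp.
Reading y = q takes A from s3 back to s3, so after x·y·y·y the machine is still in s3, and z then leads to the accepting state s3. Hence pqqqqqpp ∈ L(A).

pqqqqqpp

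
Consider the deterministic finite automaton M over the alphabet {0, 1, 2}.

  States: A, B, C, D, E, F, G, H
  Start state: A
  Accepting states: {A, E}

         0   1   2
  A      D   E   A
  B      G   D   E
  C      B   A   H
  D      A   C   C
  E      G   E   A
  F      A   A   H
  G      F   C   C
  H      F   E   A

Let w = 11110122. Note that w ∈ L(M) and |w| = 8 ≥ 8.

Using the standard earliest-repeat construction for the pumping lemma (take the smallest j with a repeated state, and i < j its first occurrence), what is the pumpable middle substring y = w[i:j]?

Run of M on w = 1 1 1 1 0 1 2 2:
  step 0: A  (start)
  step 1: E  (read 1: A→E)
  step 2: E  (read 1: E→E)   ← first repeat (E seen earlier)
  step 3: E  (read 1: E→E)
  step 4: E  (read 1: E→E)
  step 5: G  (read 0: E→G)
  step 6: C  (read 1: G→C)
  step 7: H  (read 2: C→H)
  step 8: A  (read 2: H→A)

So i = 1, j = 2, giving x = w[0:1] = 1, y = w[1:2] = 1, z = w[2:8] = 110122.
Check: |xy| = 2 ≤ 8 and |y| = 1 ≥ 1. Reading y takes M from E back to E, so every xyⁱz is accepted.

1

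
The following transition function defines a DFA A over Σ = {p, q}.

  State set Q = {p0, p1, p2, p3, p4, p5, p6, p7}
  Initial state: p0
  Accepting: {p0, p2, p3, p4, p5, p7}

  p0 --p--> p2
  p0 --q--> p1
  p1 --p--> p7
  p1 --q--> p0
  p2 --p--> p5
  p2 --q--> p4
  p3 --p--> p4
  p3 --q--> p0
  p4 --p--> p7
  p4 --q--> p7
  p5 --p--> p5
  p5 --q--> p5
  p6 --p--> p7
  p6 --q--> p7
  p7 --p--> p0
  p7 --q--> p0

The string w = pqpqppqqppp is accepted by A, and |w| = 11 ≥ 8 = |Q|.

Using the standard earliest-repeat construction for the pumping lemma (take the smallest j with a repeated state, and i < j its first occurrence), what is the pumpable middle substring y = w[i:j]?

pqpq

State sequence: p0 -p-> p2 -q-> p4 -p-> p7 -q-> p0 -p-> p2 -p-> p5 -q-> p5 -q-> p5 -p-> p5 -p-> p5 -p-> p5
First repeat at step 4: p0 was already visited.

So i = 0, j = 4, giving x = w[0:0] = ε, y = w[0:4] = pqpq, z = w[4:11] = ppqqppp.
Check: |xy| = 4 ≤ 8 and |y| = 4 ≥ 1. Reading y takes A from p0 back to p0, so every xyⁱz is accepted.
Since A has 8 states, any run of length ≥ 8 visits 8+1 states, so by pigeonhole some state repeats within the first 8 steps — that repeat gives the pumpable loop.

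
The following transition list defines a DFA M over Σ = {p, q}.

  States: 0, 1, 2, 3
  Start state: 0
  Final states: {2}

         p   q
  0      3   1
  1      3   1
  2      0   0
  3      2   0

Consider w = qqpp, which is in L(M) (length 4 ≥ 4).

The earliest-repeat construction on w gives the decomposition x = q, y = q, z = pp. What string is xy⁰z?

qpp

xy⁰z = xz = q·pp = qpp.
Reading y = q takes M from 1 back to 1, so after x the machine is still in 1, and z then leads to the accepting state 2. Hence qpp ∈ L(M).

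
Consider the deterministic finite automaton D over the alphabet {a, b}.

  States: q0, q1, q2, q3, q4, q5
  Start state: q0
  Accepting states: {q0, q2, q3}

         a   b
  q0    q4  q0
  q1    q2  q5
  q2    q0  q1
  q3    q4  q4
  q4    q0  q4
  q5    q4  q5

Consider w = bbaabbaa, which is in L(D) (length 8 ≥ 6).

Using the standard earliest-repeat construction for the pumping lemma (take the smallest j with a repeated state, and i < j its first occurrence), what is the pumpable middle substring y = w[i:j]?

b

Run of D on w = b b a a b b a a:
  step 0: q0  (start)
  step 1: q0  (read b: q0→q0)   ← first repeat (q0 seen earlier)
  step 2: q0  (read b: q0→q0)
  step 3: q4  (read a: q0→q4)
  step 4: q0  (read a: q4→q0)
  step 5: q0  (read b: q0→q0)
  step 6: q0  (read b: q0→q0)
  step 7: q4  (read a: q0→q4)
  step 8: q0  (read a: q4→q0)

So i = 0, j = 1, giving x = w[0:0] = ε, y = w[0:1] = b, z = w[1:8] = baabbaa.
Check: |xy| = 1 ≤ 6 and |y| = 1 ≥ 1. Reading y takes D from q0 back to q0, so every xyⁱz is accepted.
Pumping length from the standard proof: p = 6 (the number of states). The repeated state found above gives |xy| = j ≤ 6 and |y| = j − i ≥ 1.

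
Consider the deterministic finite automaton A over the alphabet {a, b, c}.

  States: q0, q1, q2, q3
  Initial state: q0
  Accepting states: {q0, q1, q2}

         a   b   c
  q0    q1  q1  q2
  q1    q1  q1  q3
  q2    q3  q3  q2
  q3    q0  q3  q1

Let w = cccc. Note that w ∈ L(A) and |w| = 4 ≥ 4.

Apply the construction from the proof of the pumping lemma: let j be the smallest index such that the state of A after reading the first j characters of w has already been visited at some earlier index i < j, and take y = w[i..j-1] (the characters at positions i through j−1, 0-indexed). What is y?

c

Run of A on w = c c c c:
  step 0: q0  (start)
  step 1: q2  (read c: q0→q2)
  step 2: q2  (read c: q2→q2)   ← first repeat (q2 seen earlier)
  step 3: q2  (read c: q2→q2)
  step 4: q2  (read c: q2→q2)

So i = 1, j = 2, giving x = w[0:1] = c, y = w[1:2] = c, z = w[2:4] = cc.
Check: |xy| = 2 ≤ 4 and |y| = 1 ≥ 1. Reading y takes A from q2 back to q2, so every xyⁱz is accepted.
Since A has 4 states, any run of length ≥ 4 visits 4+1 states, so by pigeonhole some state repeats within the first 4 steps — that repeat gives the pumpable loop.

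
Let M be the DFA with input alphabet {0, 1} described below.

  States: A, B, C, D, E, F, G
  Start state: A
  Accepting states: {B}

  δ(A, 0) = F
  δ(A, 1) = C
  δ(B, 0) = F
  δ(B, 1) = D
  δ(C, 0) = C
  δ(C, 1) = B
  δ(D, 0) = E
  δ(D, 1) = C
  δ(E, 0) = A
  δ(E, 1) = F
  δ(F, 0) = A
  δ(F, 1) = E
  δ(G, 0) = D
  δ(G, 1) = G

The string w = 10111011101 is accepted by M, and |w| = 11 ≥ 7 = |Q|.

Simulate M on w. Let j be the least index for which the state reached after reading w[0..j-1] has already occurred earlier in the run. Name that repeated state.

C

State sequence: A -1-> C -0-> C -1-> B -1-> D -1-> C -0-> C -1-> B -1-> D -1-> C -0-> C -1-> B
First repeat at step 2: C was already visited.

The earliest repeat is at step j = 2: M is in C, which it already visited at step i = 1.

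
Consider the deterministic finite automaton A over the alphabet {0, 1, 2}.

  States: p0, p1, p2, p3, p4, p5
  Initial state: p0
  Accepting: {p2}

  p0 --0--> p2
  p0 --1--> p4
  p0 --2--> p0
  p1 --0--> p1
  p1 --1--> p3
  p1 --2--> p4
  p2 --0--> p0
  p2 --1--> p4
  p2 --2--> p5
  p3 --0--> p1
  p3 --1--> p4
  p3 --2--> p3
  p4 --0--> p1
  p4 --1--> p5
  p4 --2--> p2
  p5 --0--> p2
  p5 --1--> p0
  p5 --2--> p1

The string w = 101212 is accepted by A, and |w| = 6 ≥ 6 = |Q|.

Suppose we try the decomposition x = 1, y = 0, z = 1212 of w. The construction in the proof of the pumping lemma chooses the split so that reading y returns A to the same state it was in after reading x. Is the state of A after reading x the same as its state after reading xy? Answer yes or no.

State sequence: p0 -1-> p4 -0-> p1

After x (step 1): p4. After xy (step 2): p1.
They differ (p4 ≠ p1), so y is not a cycle from the state after x; this split is not the one the pumping-lemma construction produces, and pumping y need not keep the string in L(A).

no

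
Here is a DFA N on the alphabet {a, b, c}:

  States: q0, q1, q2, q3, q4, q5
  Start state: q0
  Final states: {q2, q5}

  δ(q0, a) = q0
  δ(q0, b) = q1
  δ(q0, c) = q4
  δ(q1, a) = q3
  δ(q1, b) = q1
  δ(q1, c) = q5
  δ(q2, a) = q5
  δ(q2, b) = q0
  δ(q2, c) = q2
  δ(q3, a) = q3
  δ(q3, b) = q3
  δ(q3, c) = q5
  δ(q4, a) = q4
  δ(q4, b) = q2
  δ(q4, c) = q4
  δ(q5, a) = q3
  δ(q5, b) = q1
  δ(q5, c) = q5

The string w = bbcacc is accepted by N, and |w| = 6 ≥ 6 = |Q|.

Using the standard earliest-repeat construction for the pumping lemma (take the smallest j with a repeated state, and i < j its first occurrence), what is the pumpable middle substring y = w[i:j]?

b

Run of N on w = b b c a c c:
  step 0: q0  (start)
  step 1: q1  (read b: q0→q1)
  step 2: q1  (read b: q1→q1)   ← first repeat (q1 seen earlier)
  step 3: q5  (read c: q1→q5)
  step 4: q3  (read a: q5→q3)
  step 5: q5  (read c: q3→q5)
  step 6: q5  (read c: q5→q5)

So i = 1, j = 2, giving x = w[0:1] = b, y = w[1:2] = b, z = w[2:6] = cacc.
Check: |xy| = 2 ≤ 6 and |y| = 1 ≥ 1. Reading y takes N from q1 back to q1, so every xyⁱz is accepted.
The DFA has 6 states, so the proof of the pumping lemma guarantees a repeated state among the first 6+1 visited; the segment between the two visits is the pumpable y.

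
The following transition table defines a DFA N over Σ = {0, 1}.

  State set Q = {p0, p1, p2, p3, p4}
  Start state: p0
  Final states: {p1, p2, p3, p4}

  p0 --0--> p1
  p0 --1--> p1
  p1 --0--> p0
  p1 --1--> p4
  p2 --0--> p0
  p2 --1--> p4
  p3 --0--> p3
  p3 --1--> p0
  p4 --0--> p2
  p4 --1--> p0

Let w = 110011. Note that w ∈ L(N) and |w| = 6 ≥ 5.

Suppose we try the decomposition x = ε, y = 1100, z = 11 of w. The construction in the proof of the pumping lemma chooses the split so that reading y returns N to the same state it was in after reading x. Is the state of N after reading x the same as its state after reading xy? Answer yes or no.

yes

State sequence: p0 -1-> p1 -1-> p4 -0-> p2 -0-> p0

After x (step 0): p0. After xy (step 4): p0.
They match, so y = 1100 drives N around a cycle from p0 back to itself; pumping y any number of times keeps N in p0 before reading z, and xyⁱz ∈ L(N) for every i ≥ 0.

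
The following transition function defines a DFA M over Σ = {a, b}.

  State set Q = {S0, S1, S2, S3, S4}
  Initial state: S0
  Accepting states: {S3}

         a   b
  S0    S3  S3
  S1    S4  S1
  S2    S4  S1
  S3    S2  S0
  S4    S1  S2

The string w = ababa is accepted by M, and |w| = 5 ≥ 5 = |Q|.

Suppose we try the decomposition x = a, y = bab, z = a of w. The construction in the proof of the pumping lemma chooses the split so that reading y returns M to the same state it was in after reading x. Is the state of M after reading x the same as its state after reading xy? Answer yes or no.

no

Run of M on the first 4 characters of w = a b a b:
  step 0: S0  (start)
  step 1: S3  (read a: S0→S3)
  step 2: S0  (read b: S3→S0)
  step 3: S3  (read a: S0→S3)
  step 4: S0  (read b: S3→S0)

After x (step 1): S3. After xy (step 4): S0.
They differ (S3 ≠ S0), so y is not a cycle from the state after x; this split is not the one the pumping-lemma construction produces, and pumping y need not keep the string in L(M).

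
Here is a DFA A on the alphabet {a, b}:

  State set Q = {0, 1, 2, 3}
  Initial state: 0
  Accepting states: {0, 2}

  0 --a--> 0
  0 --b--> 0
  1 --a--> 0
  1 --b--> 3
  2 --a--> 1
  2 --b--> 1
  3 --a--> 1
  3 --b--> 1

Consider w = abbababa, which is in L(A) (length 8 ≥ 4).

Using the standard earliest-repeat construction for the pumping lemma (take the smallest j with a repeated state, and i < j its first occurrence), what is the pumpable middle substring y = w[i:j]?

a

State sequence: 0 -a-> 0 -b-> 0 -b-> 0 -a-> 0 -b-> 0 -a-> 0 -b-> 0 -a-> 0
First repeat at step 1: 0 was already visited.

So i = 0, j = 1, giving x = w[0:0] = ε, y = w[0:1] = a, z = w[1:8] = bbababa.
Check: |xy| = 1 ≤ 4 and |y| = 1 ≥ 1. Reading y takes A from 0 back to 0, so every xyⁱz is accepted.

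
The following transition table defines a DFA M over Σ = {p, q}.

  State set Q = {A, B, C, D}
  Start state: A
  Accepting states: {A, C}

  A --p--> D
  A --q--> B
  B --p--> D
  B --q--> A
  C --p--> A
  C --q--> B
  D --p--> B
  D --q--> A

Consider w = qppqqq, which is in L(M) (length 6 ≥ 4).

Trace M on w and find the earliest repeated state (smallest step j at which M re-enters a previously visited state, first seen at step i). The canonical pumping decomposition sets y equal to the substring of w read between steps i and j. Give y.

pp

State sequence: A -q-> B -p-> D -p-> B -q-> A -q-> B -q-> A
First repeat at step 3: B was already visited.

So i = 1, j = 3, giving x = w[0:1] = q, y = w[1:3] = pp, z = w[3:6] = qqq.
Check: |xy| = 3 ≤ 4 and |y| = 2 ≥ 1. Reading y takes M from B back to B, so every xyⁱz is accepted.
With |Q| = 4, pigeonhole forces a state repeat no later than step 4; the substring read between the first and second visits to that state can be pumped.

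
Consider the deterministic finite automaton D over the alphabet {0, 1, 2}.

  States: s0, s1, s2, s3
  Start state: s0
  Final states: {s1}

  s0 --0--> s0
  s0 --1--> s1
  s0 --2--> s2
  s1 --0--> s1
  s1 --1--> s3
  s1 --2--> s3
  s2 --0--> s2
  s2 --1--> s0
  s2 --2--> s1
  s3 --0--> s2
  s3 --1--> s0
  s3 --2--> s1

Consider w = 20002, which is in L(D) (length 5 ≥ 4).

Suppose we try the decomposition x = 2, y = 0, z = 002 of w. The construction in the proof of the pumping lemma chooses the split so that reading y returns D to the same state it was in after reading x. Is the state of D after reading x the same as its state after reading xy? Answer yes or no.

yes

State sequence: s0 -2-> s2 -0-> s2

After x (step 1): s2. After xy (step 2): s2.
They match, so y = 0 drives D around a cycle from s2 back to itself; pumping y any number of times keeps D in s2 before reading z, and xyⁱz ∈ L(D) for every i ≥ 0.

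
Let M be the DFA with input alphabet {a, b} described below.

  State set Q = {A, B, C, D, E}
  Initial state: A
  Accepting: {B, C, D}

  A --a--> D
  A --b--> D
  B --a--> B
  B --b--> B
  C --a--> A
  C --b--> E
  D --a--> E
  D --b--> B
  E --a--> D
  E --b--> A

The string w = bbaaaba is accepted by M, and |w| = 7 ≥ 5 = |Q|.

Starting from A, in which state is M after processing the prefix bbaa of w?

State sequence: A -b-> D -b-> B -a-> B -a-> B

After reading 4 characters, M is in state B.

B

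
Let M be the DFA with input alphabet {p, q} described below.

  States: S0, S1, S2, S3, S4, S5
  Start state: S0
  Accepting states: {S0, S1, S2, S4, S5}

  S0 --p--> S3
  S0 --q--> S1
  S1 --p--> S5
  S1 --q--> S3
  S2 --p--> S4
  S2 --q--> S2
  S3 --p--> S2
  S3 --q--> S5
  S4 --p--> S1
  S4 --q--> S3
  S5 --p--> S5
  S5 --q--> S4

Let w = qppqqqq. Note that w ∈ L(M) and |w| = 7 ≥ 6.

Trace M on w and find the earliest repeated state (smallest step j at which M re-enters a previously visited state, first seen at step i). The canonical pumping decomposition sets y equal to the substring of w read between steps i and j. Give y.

p

State sequence: S0 -q-> S1 -p-> S5 -p-> S5 -q-> S4 -q-> S3 -q-> S5 -q-> S4
First repeat at step 3: S5 was already visited.

So i = 2, j = 3, giving x = w[0:2] = qp, y = w[2:3] = p, z = w[3:7] = qqqq.
Check: |xy| = 3 ≤ 6 and |y| = 1 ≥ 1. Reading y takes M from S5 back to S5, so every xyⁱz is accepted.
With |Q| = 6, pigeonhole forces a state repeat no later than step 6; the substring read between the first and second visits to that state can be pumped.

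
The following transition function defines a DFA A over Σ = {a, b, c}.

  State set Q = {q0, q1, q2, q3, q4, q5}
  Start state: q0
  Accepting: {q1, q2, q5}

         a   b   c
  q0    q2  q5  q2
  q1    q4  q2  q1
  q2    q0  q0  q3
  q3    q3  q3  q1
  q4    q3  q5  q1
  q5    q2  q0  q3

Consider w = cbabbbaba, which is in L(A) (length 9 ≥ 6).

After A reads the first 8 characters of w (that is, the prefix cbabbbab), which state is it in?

Run of A on the first 8 characters of w = c b a b b b a b:
  step 0: q0  (start)
  step 1: q2  (read c: q0→q2)
  step 2: q0  (read b: q2→q0)
  step 3: q2  (read a: q0→q2)
  step 4: q0  (read b: q2→q0)
  step 5: q5  (read b: q0→q5)
  step 6: q0  (read b: q5→q0)
  step 7: q2  (read a: q0→q2)
  step 8: q0  (read b: q2→q0)

After reading 8 characters, A is in state q0.

q0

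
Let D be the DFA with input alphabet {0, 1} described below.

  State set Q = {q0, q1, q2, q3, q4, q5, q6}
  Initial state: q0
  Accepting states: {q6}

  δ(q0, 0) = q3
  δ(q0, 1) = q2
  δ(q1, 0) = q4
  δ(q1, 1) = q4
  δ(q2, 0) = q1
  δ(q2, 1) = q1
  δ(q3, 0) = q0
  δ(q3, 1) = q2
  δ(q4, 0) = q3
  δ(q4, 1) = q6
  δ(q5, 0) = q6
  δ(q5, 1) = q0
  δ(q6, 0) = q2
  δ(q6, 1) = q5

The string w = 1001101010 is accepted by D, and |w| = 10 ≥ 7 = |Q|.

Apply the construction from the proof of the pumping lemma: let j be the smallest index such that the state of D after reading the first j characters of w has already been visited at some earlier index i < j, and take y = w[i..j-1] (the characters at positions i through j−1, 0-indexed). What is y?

10

State sequence: q0 -1-> q2 -0-> q1 -0-> q4 -1-> q6 -1-> q5 -0-> q6 -1-> q5 -0-> q6 -1-> q5 -0-> q6
First repeat at step 6: q6 was already visited.

So i = 4, j = 6, giving x = w[0:4] = 1001, y = w[4:6] = 10, z = w[6:10] = 1010.
Check: |xy| = 6 ≤ 7 and |y| = 2 ≥ 1. Reading y takes D from q6 back to q6, so every xyⁱz is accepted.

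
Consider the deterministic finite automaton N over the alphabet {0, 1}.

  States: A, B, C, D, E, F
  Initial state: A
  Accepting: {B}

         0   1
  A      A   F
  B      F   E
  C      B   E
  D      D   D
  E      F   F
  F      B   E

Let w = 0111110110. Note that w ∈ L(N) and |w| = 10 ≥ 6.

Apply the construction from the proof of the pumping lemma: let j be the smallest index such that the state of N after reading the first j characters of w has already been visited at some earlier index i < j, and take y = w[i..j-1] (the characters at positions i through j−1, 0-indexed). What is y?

0

Run of N on w = 0 1 1 1 1 1 0 1 1 0:
  step 0: A  (start)
  step 1: A  (read 0: A→A)   ← first repeat (A seen earlier)
  step 2: F  (read 1: A→F)
  step 3: E  (read 1: F→E)
  step 4: F  (read 1: E→F)
  step 5: E  (read 1: F→E)
  step 6: F  (read 1: E→F)
  step 7: B  (read 0: F→B)
  step 8: E  (read 1: B→E)
  step 9: F  (read 1: E→F)
  step 10: B  (read 0: F→B)

So i = 0, j = 1, giving x = w[0:0] = ε, y = w[0:1] = 0, z = w[1:10] = 111110110.
Check: |xy| = 1 ≤ 6 and |y| = 1 ≥ 1. Reading y takes N from A back to A, so every xyⁱz is accepted.
With |Q| = 6, pigeonhole forces a state repeat no later than step 6; the substring read between the first and second visits to that state can be pumped.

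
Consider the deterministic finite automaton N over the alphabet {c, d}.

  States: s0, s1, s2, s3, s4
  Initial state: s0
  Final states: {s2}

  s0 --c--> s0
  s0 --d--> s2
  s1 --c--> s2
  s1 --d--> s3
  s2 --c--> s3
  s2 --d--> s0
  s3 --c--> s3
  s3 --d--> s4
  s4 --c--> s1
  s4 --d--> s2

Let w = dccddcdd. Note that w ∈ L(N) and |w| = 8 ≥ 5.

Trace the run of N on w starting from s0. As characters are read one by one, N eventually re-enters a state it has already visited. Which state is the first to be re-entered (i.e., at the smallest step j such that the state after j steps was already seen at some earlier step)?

s3

Run of N on w = d c c d d c d d:
  step 0: s0  (start)
  step 1: s2  (read d: s0→s2)
  step 2: s3  (read c: s2→s3)
  step 3: s3  (read c: s3→s3)   ← first repeat (s3 seen earlier)
  step 4: s4  (read d: s3→s4)
  step 5: s2  (read d: s4→s2)
  step 6: s3  (read c: s2→s3)
  step 7: s4  (read d: s3→s4)
  step 8: s2  (read d: s4→s2)

The earliest repeat is at step j = 3: N is in s3, which it already visited at step i = 2.
Since N has 5 states, any run of length ≥ 5 visits 5+1 states, so by pigeonhole some state repeats within the first 5 steps — that repeat gives the pumpable loop.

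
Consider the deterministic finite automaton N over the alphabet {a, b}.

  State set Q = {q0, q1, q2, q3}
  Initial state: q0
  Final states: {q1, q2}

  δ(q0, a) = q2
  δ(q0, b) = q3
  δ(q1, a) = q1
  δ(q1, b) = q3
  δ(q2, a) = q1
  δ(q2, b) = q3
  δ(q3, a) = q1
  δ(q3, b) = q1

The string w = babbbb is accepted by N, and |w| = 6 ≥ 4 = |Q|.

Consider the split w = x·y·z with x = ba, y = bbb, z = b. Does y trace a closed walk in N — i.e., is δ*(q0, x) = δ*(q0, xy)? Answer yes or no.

no

State sequence: q0 -b-> q3 -a-> q1 -b-> q3 -b-> q1 -b-> q3

After x (step 2): q1. After xy (step 5): q3.
They differ (q1 ≠ q3), so y is not a cycle from the state after x; this split is not the one the pumping-lemma construction produces, and pumping y need not keep the string in L(N).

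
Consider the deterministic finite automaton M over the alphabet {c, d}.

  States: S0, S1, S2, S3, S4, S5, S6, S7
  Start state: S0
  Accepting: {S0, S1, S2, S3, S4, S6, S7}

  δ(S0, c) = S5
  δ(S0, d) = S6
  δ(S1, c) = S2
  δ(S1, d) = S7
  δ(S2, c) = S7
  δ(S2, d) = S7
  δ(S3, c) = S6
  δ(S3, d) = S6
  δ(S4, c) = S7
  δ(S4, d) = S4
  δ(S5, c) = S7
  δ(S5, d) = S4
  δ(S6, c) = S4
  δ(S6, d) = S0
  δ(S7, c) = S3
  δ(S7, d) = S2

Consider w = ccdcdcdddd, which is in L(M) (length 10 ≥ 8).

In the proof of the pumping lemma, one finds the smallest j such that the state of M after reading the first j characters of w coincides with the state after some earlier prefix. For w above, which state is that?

S7

State sequence: S0 -c-> S5 -c-> S7 -d-> S2 -c-> S7 -d-> S2 -c-> S7 -d-> S2 -d-> S7 -d-> S2 -d-> S7
First repeat at step 4: S7 was already visited.

The earliest repeat is at step j = 4: M is in S7, which it already visited at step i = 2.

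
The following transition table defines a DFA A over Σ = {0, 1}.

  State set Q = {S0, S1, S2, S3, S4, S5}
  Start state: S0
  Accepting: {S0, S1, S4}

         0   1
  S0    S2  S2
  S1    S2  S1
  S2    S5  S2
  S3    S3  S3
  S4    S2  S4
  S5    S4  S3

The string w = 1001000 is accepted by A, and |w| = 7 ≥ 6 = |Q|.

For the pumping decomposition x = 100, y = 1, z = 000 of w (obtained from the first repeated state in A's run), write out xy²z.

10011000

xy^2z = 100·1·1·000 = 10011000.
Reading y = 1 takes A from S4 back to S4, so after x·y·y the machine is still in S4, and z then leads to the accepting state S4. Hence 10011000 ∈ L(A).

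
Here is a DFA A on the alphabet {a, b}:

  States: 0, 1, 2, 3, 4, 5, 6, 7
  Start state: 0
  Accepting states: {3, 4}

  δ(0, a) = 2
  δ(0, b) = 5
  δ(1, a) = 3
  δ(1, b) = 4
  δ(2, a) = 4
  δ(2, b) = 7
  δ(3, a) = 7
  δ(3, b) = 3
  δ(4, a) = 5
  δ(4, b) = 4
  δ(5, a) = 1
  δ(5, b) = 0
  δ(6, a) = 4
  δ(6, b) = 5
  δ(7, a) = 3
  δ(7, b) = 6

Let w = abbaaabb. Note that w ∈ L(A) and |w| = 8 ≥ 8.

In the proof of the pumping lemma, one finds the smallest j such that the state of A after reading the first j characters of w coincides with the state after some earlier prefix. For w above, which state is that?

4

State sequence: 0 -a-> 2 -b-> 7 -b-> 6 -a-> 4 -a-> 5 -a-> 1 -b-> 4 -b-> 4
First repeat at step 7: 4 was already visited.

The earliest repeat is at step j = 7: A is in 4, which it already visited at step i = 4.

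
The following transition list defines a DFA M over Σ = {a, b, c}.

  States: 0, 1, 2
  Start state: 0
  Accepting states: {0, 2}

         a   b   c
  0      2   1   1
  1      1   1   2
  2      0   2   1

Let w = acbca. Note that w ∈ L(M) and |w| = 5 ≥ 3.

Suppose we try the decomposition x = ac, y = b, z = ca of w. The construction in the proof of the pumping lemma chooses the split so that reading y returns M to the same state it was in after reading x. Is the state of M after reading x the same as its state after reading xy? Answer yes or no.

State sequence: 0 -a-> 2 -c-> 1 -b-> 1

After x (step 2): 1. After xy (step 3): 1.
They match, so y = b drives M around a cycle from 1 back to itself; pumping y any number of times keeps M in 1 before reading z, and xyⁱz ∈ L(M) for every i ≥ 0.

yes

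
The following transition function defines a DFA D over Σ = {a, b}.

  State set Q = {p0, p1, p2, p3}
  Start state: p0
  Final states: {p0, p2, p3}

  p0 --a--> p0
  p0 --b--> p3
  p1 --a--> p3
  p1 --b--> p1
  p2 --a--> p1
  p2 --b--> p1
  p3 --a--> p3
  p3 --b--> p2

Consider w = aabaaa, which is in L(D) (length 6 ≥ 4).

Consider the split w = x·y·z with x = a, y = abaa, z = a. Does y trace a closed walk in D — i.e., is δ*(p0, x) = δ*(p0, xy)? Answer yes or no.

no

Run of D on the first 5 characters of w = a a b a a:
  step 0: p0  (start)
  step 1: p0  (read a: p0→p0)
  step 2: p0  (read a: p0→p0)
  step 3: p3  (read b: p0→p3)
  step 4: p3  (read a: p3→p3)
  step 5: p3  (read a: p3→p3)

After x (step 1): p0. After xy (step 5): p3.
They differ (p0 ≠ p3), so y is not a cycle from the state after x; this split is not the one the pumping-lemma construction produces, and pumping y need not keep the string in L(D).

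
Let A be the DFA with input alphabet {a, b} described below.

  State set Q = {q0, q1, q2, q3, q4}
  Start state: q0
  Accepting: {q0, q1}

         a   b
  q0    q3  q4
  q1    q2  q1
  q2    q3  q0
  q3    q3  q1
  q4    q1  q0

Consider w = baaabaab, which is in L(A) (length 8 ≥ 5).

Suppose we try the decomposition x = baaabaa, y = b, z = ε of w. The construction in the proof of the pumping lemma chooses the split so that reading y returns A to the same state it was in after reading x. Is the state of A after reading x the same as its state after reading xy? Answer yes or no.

no

State sequence: q0 -b-> q4 -a-> q1 -a-> q2 -a-> q3 -b-> q1 -a-> q2 -a-> q3 -b-> q1

After x (step 7): q3. After xy (step 8): q1.
They differ (q3 ≠ q1), so y is not a cycle from the state after x; this split is not the one the pumping-lemma construction produces, and pumping y need not keep the string in L(A).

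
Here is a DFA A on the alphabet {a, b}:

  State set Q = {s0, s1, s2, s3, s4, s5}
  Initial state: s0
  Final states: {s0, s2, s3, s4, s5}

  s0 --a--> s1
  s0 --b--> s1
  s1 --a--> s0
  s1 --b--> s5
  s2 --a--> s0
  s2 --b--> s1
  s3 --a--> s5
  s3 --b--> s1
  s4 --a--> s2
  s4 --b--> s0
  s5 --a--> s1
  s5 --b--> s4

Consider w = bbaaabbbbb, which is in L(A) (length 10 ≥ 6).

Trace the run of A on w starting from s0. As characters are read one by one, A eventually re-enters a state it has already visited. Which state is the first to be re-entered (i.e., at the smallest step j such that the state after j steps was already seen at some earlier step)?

State sequence: s0 -b-> s1 -b-> s5 -a-> s1 -a-> s0 -a-> s1 -b-> s5 -b-> s4 -b-> s0 -b-> s1 -b-> s5
First repeat at step 3: s1 was already visited.

The earliest repeat is at step j = 3: A is in s1, which it already visited at step i = 1.
With |Q| = 6, pigeonhole forces a state repeat no later than step 6; the substring read between the first and second visits to that state can be pumped.

s1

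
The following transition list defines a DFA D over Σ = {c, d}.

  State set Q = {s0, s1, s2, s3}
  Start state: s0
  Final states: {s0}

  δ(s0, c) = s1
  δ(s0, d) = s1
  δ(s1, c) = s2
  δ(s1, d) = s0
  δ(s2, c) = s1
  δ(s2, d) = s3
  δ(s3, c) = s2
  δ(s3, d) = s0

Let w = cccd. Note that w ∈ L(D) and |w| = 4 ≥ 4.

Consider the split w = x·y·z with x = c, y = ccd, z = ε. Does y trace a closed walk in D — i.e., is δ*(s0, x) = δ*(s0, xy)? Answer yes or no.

Run of D on the first 4 characters of w = c c c d:
  step 0: s0  (start)
  step 1: s1  (read c: s0→s1)
  step 2: s2  (read c: s1→s2)
  step 3: s1  (read c: s2→s1)
  step 4: s0  (read d: s1→s0)

After x (step 1): s1. After xy (step 4): s0.
They differ (s1 ≠ s0), so y is not a cycle from the state after x; this split is not the one the pumping-lemma construction produces, and pumping y need not keep the string in L(D).

no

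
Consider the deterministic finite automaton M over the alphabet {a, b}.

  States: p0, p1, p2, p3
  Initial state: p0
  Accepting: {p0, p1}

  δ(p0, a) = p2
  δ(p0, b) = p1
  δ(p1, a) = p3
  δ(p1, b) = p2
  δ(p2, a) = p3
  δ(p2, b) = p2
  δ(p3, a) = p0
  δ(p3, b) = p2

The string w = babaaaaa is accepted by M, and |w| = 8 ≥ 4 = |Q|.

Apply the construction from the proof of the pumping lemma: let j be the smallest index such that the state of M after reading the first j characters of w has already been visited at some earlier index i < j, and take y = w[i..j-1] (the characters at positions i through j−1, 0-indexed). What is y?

ba

Run of M on w = b a b a a a a a:
  step 0: p0  (start)
  step 1: p1  (read b: p0→p1)
  step 2: p3  (read a: p1→p3)
  step 3: p2  (read b: p3→p2)
  step 4: p3  (read a: p2→p3)   ← first repeat (p3 seen earlier)
  step 5: p0  (read a: p3→p0)
  step 6: p2  (read a: p0→p2)
  step 7: p3  (read a: p2→p3)
  step 8: p0  (read a: p3→p0)

So i = 2, j = 4, giving x = w[0:2] = ba, y = w[2:4] = ba, z = w[4:8] = aaaa.
Check: |xy| = 4 ≤ 4 and |y| = 2 ≥ 1. Reading y takes M from p3 back to p3, so every xyⁱz is accepted.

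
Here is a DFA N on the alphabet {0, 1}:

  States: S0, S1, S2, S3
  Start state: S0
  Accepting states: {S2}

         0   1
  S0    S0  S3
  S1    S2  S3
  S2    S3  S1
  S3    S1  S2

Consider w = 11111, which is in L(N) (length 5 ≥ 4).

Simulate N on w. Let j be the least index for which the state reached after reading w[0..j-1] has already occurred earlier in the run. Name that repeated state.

S3

State sequence: S0 -1-> S3 -1-> S2 -1-> S1 -1-> S3 -1-> S2
First repeat at step 4: S3 was already visited.

The earliest repeat is at step j = 4: N is in S3, which it already visited at step i = 1.
Pumping length from the standard proof: p = 4 (the number of states). The repeated state found above gives |xy| = j ≤ 4 and |y| = j − i ≥ 1.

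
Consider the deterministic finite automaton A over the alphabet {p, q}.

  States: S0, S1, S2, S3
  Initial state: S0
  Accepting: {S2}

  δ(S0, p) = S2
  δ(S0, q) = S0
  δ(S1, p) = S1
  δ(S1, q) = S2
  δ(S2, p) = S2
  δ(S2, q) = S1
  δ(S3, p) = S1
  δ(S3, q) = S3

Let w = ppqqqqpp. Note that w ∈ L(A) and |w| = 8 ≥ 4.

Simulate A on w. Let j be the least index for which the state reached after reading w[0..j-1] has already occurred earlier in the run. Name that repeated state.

State sequence: S0 -p-> S2 -p-> S2 -q-> S1 -q-> S2 -q-> S1 -q-> S2 -p-> S2 -p-> S2
First repeat at step 2: S2 was already visited.

The earliest repeat is at step j = 2: A is in S2, which it already visited at step i = 1.
Since A has 4 states, any run of length ≥ 4 visits 4+1 states, so by pigeonhole some state repeats within the first 4 steps — that repeat gives the pumpable loop.

S2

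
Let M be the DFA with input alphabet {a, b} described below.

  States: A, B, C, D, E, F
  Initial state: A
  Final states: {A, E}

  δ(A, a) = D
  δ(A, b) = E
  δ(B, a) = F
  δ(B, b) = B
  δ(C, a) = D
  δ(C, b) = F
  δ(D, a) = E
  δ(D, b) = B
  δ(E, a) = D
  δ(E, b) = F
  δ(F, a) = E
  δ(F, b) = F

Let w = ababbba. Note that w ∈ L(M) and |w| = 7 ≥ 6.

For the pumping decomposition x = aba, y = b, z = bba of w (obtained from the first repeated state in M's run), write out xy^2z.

xy^2z = aba·b·b·bba = ababbbba.
Reading y = b takes M from F back to F, so after x·y·y the machine is still in F, and z then leads to the accepting state E. Hence ababbbba ∈ L(M).

ababbbba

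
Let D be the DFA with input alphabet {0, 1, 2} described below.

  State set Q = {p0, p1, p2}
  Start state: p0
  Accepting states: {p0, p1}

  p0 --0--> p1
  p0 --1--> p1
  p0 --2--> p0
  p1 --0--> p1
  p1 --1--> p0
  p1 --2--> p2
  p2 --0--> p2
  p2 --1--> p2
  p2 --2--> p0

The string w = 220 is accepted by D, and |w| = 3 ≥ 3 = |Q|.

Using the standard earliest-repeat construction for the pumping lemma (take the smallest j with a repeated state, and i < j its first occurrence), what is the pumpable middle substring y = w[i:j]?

2

Run of D on w = 2 2 0:
  step 0: p0  (start)
  step 1: p0  (read 2: p0→p0)   ← first repeat (p0 seen earlier)
  step 2: p0  (read 2: p0→p0)
  step 3: p1  (read 0: p0→p1)

So i = 0, j = 1, giving x = w[0:0] = ε, y = w[0:1] = 2, z = w[1:3] = 20.
Check: |xy| = 1 ≤ 3 and |y| = 1 ≥ 1. Reading y takes D from p0 back to p0, so every xyⁱz is accepted.
Since D has 3 states, any run of length ≥ 3 visits 3+1 states, so by pigeonhole some state repeats within the first 3 steps — that repeat gives the pumpable loop.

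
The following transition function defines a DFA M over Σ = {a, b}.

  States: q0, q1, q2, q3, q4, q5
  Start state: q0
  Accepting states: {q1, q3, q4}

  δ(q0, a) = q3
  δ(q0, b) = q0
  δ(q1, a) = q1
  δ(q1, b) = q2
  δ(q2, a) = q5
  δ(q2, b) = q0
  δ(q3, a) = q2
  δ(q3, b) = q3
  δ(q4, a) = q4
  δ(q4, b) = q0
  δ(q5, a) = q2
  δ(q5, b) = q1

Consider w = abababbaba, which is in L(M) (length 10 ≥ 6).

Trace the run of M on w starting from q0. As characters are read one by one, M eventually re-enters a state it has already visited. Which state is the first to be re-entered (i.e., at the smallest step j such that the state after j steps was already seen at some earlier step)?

q3

State sequence: q0 -a-> q3 -b-> q3 -a-> q2 -b-> q0 -a-> q3 -b-> q3 -b-> q3 -a-> q2 -b-> q0 -a-> q3
First repeat at step 2: q3 was already visited.

The earliest repeat is at step j = 2: M is in q3, which it already visited at step i = 1.
With |Q| = 6, pigeonhole forces a state repeat no later than step 6; the substring read between the first and second visits to that state can be pumped.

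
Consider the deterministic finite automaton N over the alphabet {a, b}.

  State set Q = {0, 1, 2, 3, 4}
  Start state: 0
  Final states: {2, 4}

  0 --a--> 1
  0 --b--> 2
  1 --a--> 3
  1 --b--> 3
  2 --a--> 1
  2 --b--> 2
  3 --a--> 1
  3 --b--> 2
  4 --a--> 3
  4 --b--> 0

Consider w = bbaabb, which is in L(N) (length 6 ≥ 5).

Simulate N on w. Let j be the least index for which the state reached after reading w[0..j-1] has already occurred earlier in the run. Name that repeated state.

Run of N on w = b b a a b b:
  step 0: 0  (start)
  step 1: 2  (read b: 0→2)
  step 2: 2  (read b: 2→2)   ← first repeat (2 seen earlier)
  step 3: 1  (read a: 2→1)
  step 4: 3  (read a: 1→3)
  step 5: 2  (read b: 3→2)
  step 6: 2  (read b: 2→2)

The earliest repeat is at step j = 2: N is in 2, which it already visited at step i = 1.

2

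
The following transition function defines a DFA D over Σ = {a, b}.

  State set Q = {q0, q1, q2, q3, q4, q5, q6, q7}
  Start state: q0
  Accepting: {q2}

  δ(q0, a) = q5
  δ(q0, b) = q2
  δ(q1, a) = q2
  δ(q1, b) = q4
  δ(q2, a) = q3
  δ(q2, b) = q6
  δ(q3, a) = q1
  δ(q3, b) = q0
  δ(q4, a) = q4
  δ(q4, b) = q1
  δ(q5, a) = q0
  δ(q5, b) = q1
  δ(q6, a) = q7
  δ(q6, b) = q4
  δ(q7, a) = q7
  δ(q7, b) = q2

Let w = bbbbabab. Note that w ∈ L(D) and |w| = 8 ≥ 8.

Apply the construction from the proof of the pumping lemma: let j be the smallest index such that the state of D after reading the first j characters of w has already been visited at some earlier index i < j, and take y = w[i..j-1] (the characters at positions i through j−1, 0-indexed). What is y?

Run of D on w = b b b b a b a b:
  step 0: q0  (start)
  step 1: q2  (read b: q0→q2)
  step 2: q6  (read b: q2→q6)
  step 3: q4  (read b: q6→q4)
  step 4: q1  (read b: q4→q1)
  step 5: q2  (read a: q1→q2)   ← first repeat (q2 seen earlier)
  step 6: q6  (read b: q2→q6)
  step 7: q7  (read a: q6→q7)
  step 8: q2  (read b: q7→q2)

So i = 1, j = 5, giving x = w[0:1] = b, y = w[1:5] = bbba, z = w[5:8] = bab.
Check: |xy| = 5 ≤ 8 and |y| = 4 ≥ 1. Reading y takes D from q2 back to q2, so every xyⁱz is accepted.
The DFA has 8 states, so the proof of the pumping lemma guarantees a repeated state among the first 8+1 visited; the segment between the two visits is the pumpable y.

bbba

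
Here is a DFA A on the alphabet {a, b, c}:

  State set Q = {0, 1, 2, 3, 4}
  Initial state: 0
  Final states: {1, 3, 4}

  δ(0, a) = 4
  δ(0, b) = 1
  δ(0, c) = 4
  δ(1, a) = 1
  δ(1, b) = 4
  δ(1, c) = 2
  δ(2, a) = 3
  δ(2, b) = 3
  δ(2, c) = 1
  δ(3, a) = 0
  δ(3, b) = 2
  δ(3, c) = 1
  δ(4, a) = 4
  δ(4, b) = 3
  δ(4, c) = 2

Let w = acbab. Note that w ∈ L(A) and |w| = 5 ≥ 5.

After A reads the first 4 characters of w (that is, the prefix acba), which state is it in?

0

Run of A on the first 4 characters of w = a c b a:
  step 0: 0  (start)
  step 1: 4  (read a: 0→4)
  step 2: 2  (read c: 4→2)
  step 3: 3  (read b: 2→3)
  step 4: 0  (read a: 3→0)

After reading 4 characters, A is in state 0.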